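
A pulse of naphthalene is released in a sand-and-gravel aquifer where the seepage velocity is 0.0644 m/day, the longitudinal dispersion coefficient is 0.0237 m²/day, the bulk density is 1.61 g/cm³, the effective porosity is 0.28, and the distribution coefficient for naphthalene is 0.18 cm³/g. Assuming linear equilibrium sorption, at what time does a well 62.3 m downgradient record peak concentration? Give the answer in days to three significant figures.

Retardation factor R = 1 + ρ_b·K_d/n = 1 + 1.61 × 0.18/0.28 = 2.035.
Sorption retards both mechanisms: v_R = v/R = 0.03165 m/day, D_R = D/R = 0.01165 m²/day.
Peak time from v_R²t² + 2D_R t − x² = 0: t = (√(D_R² + v_R²x²) − D_R)/v_R².
√(D_R² + v_R²x²) = √(0.01165² + 0.03165² × 62.3²) = 1.972; v_R² = 0.001002.
t = (1.972 − 0.01165)/0.001002 = 1960 days.

1960 days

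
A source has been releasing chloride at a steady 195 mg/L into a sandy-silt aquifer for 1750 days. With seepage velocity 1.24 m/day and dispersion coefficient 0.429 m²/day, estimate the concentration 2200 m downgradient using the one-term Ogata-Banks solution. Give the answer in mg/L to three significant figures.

42.8 mg/L

For a continuous step input, C/C₀ ≈ ½·erfc((x−vt)/(2√(Dt))).
vt = 1.24 × 1750 = 2170 m and 2√(Dt) = 2√(0.429 × 1750) = 54.80 m.
Argument (x−vt)/(2√(Dt)) = (2200 − 2170)/54.80 = 0.5474; ½·erfc(0.5474) = 0.2194.
C = 195 × 0.2194 = 42.8 mg/L.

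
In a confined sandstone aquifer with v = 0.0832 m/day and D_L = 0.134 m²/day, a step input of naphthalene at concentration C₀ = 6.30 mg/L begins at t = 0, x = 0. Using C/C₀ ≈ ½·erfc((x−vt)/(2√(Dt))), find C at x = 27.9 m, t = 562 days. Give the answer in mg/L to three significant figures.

For a continuous step input, C/C₀ ≈ ½·erfc((x−vt)/(2√(Dt))).
vt = 0.0832 × 562 = 46.7584 m and 2√(Dt) = 2√(0.134 × 562) = 17.36 m.
Argument (x−vt)/(2√(Dt)) = (27.9 − 46.7584)/17.36 = -1.086; ½·erfc(-1.086) = 0.9377.
C = 6.30 × 0.9377 = 5.91 mg/L.

5.91 mg/L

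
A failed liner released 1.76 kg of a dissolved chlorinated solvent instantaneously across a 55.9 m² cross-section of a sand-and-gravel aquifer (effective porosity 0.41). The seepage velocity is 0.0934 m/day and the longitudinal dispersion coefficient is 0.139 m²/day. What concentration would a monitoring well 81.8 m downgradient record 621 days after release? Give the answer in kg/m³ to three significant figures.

0.000452 kg/m³

For an instantaneous plane source, C(x,t) = M/(n_e·A·√(4πDt)) · exp(−(x−vt)²/(4Dt)), with n_e·A the pore (flow) area.
Plume center vt = 0.0934 × 621 = 58.0014 m, so the well at 81.8 m is 23.7986 m downgradient of the peak.
√(4πDt) = 32.94 m, giving peak height M/(n_e·A·√(4πDt)) = 1.76/(0.41 × 55.9 × 32.94) = 0.002331 kg/m³.
(x−vt)²/(4Dt) = (23.7986)²/(4 × 0.139 × 621) = 1.640; exp(−1.640) = 0.1940.
C = 0.002331 × 0.1940 = 0.000452 kg/m³.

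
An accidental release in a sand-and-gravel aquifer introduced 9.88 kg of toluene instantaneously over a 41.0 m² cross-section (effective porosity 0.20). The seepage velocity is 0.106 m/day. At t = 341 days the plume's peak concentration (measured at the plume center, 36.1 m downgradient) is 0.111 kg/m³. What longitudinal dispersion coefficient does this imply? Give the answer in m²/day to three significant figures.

At the plume center C_max = M/(n_e·A·√(4πDt)), so D = M²/(4πt·(n_e·A·C_max)²).
n_e·A·C_max = 0.20 × 41.0 × 0.111 = 0.9102 kg/m.
D = 9.88²/(4π × 341 × 0.9102²) = 0.0275 m²/day.

0.0275 m²/day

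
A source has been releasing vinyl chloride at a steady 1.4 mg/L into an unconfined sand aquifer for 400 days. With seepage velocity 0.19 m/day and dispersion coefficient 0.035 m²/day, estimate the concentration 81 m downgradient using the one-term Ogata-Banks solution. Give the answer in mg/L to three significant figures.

0.241 mg/L

For a continuous step input, C/C₀ ≈ ½·erfc((x−vt)/(2√(Dt))).
vt = 0.19 × 400 = 76 m and 2√(Dt) = 2√(0.035 × 400) = 7.483 m.
Argument (x−vt)/(2√(Dt)) = (81 − 76)/7.483 = 0.6682; ½·erfc(0.6682) = 0.1723.
C = 1.4 × 0.1723 = 0.241 mg/L.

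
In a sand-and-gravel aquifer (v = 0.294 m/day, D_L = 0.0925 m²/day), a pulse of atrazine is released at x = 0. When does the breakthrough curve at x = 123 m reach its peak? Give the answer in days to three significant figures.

For the 1D instantaneous-source solution, setting ∂C/∂t = 0 at fixed x gives v²t² + 2Dt − x² = 0, so t = (√(D² + v²x²) − D)/v².
√(D² + v²x²) = √(0.0925² + 0.294² × 123²) = 36.16; v² = 0.086436.
t = (36.16 − 0.0925)/0.086436 = 417 days (vs. the pure-advection estimate x/v = 418 d).

417 days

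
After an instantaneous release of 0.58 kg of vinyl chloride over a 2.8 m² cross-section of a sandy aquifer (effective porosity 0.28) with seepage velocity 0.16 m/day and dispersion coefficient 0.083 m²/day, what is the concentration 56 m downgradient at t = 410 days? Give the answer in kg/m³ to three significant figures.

For an instantaneous plane source, C(x,t) = M/(n_e·A·√(4πDt)) · exp(−(x−vt)²/(4Dt)), with n_e·A the pore (flow) area.
Plume center vt = 0.16 × 410 = 65.6 m, so the well at 56 m is 9.6 m upgradient of the peak.
√(4πDt) = 20.68 m, giving peak height M/(n_e·A·√(4πDt)) = 0.58/(0.28 × 2.8 × 20.68) = 0.03577 kg/m³.
(x−vt)²/(4Dt) = (-9.6)²/(4 × 0.083 × 410) = 0.6770; exp(−0.6770) = 0.5081.
C = 0.03577 × 0.5081 = 0.0182 kg/m³.

0.0182 kg/m³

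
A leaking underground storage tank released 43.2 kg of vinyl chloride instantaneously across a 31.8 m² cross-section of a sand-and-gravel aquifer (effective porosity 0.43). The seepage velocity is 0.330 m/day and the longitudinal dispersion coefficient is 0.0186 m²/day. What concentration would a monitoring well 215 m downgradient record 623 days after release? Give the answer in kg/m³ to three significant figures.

For an instantaneous plane source, C(x,t) = M/(n_e·A·√(4πDt)) · exp(−(x−vt)²/(4Dt)), with n_e·A the pore (flow) area.
Plume center vt = 0.330 × 623 = 205.59 m, so the well at 215 m is 9.41 m downgradient of the peak.
√(4πDt) = 12.07 m, giving peak height M/(n_e·A·√(4πDt)) = 43.2/(0.43 × 31.8 × 12.07) = 0.2617 kg/m³.
(x−vt)²/(4Dt) = (9.41)²/(4 × 0.0186 × 623) = 1.910; exp(−1.910) = 0.1481.
C = 0.2617 × 0.1481 = 0.0388 kg/m³.

0.0388 kg/m³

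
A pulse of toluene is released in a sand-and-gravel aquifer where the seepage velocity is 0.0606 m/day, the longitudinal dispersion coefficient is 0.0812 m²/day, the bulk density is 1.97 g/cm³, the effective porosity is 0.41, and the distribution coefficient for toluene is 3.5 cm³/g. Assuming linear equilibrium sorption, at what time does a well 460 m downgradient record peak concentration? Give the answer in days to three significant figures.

135000 days

Retardation factor R = 1 + ρ_b·K_d/n = 1 + 1.97 × 3.5/0.41 = 17.82.
Sorption retards both mechanisms: v_R = v/R = 0.003401 m/day, D_R = D/R = 0.004557 m²/day.
Peak time from v_R²t² + 2D_R t − x² = 0: t = (√(D_R² + v_R²x²) − D_R)/v_R².
√(D_R² + v_R²x²) = √(0.004557² + 0.003401² × 460²) = 1.564; v_R² = 1.157e-05.
t = (1.564 − 0.004557)/1.157e-05 = 135000 days.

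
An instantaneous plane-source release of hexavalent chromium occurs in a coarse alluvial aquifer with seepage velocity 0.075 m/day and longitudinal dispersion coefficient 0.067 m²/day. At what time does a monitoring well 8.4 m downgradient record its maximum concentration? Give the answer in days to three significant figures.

101 days

For the 1D instantaneous-source solution, setting ∂C/∂t = 0 at fixed x gives v²t² + 2Dt − x² = 0, so t = (√(D² + v²x²) − D)/v².
√(D² + v²x²) = √(0.067² + 0.075² × 8.4²) = 0.6336; v² = 0.005625.
t = (0.6336 − 0.067)/0.005625 = 101 days (vs. the pure-advection estimate x/v = 112 d).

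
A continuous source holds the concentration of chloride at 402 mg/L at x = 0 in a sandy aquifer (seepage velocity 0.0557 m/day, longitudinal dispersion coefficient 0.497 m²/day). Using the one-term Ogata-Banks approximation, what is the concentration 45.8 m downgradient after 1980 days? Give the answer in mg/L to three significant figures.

373 mg/L

For a continuous step input, C/C₀ ≈ ½·erfc((x−vt)/(2√(Dt))).
vt = 0.0557 × 1980 = 110.286 m and 2√(Dt) = 2√(0.497 × 1980) = 62.74 m.
Argument (x−vt)/(2√(Dt)) = (45.8 − 110.286)/62.74 = -1.028; ½·erfc(-1.028) = 0.9270.
C = 402 × 0.9270 = 373 mg/L.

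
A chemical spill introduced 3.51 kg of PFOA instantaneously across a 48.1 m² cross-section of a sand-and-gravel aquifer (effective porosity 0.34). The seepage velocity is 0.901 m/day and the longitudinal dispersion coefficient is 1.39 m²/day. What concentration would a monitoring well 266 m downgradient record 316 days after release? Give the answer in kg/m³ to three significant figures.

For an instantaneous plane source, C(x,t) = M/(n_e·A·√(4πDt)) · exp(−(x−vt)²/(4Dt)), with n_e·A the pore (flow) area.
Plume center vt = 0.901 × 316 = 284.716 m, so the well at 266 m is 18.716 m upgradient of the peak.
√(4πDt) = 74.29 m, giving peak height M/(n_e·A·√(4πDt)) = 3.51/(0.34 × 48.1 × 74.29) = 0.002889 kg/m³.
(x−vt)²/(4Dt) = (-18.716)²/(4 × 1.39 × 316) = 0.1994; exp(−0.1994) = 0.8192.
C = 0.002889 × 0.8192 = 0.00237 kg/m³.

0.00237 kg/m³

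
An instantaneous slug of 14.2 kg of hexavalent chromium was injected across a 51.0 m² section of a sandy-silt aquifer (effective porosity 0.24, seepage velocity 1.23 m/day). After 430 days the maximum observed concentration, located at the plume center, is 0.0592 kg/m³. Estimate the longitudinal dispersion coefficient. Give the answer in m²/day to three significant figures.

At the plume center C_max = M/(n_e·A·√(4πDt)), so D = M²/(4πt·(n_e·A·C_max)²).
n_e·A·C_max = 0.24 × 51.0 × 0.0592 = 0.7246 kg/m.
D = 14.2²/(4π × 430 × 0.7246²) = 0.0711 m²/day.

0.0711 m²/day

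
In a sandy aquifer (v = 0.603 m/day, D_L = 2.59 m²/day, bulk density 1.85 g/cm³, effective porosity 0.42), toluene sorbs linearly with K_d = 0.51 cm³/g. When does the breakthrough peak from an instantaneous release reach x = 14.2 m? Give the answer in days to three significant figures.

Retardation factor R = 1 + ρ_b·K_d/n = 1 + 1.85 × 0.51/0.42 = 3.246.
Sorption retards both mechanisms: v_R = v/R = 0.1858 m/day, D_R = D/R = 0.7979 m²/day.
Peak time from v_R²t² + 2D_R t − x² = 0: t = (√(D_R² + v_R²x²) − D_R)/v_R².
√(D_R² + v_R²x²) = √(0.7979² + 0.1858² × 14.2²) = 2.756; v_R² = 0.03452.
t = (2.756 − 0.7979)/0.03452 = 56.7 days.

56.7 days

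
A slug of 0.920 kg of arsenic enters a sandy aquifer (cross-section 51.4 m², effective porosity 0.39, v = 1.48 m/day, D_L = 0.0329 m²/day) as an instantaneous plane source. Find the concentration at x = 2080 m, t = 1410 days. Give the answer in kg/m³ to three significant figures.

0.00148 kg/m³

For an instantaneous plane source, C(x,t) = M/(n_e·A·√(4πDt)) · exp(−(x−vt)²/(4Dt)), with n_e·A the pore (flow) area.
Plume center vt = 1.48 × 1410 = 2086.8 m, so the well at 2080 m is 6.8 m upgradient of the peak.
√(4πDt) = 24.14 m, giving peak height M/(n_e·A·√(4πDt)) = 0.920/(0.39 × 51.4 × 24.14) = 0.001901 kg/m³.
(x−vt)²/(4Dt) = (-6.8)²/(4 × 0.0329 × 1410) = 0.2492; exp(−0.2492) = 0.7794.
C = 0.001901 × 0.7794 = 0.00148 kg/m³.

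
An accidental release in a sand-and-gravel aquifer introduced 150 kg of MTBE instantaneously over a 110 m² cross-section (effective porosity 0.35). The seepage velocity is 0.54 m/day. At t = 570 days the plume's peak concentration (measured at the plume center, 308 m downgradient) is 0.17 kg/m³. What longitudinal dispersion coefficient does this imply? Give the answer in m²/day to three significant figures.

At the plume center C_max = M/(n_e·A·√(4πDt)), so D = M²/(4πt·(n_e·A·C_max)²).
n_e·A·C_max = 0.35 × 110 × 0.17 = 6.545 kg/m.
D = 150²/(4π × 570 × 6.545²) = 0.0733 m²/day.

0.0733 m²/day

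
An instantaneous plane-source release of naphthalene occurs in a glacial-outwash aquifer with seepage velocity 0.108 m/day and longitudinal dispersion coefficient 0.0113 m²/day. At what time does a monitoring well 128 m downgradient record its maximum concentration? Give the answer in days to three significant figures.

For the 1D instantaneous-source solution, setting ∂C/∂t = 0 at fixed x gives v²t² + 2Dt − x² = 0, so t = (√(D² + v²x²) − D)/v².
√(D² + v²x²) = √(0.0113² + 0.108² × 128²) = 13.82; v² = 0.011664.
t = (13.82 − 0.0113)/0.011664 = 1180 days (vs. the pure-advection estimate x/v = 1190 d).

1180 days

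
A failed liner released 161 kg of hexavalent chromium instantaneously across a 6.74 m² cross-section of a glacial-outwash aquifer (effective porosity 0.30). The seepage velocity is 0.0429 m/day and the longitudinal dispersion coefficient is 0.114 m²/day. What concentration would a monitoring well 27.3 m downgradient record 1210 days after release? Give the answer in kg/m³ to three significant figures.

For an instantaneous plane source, C(x,t) = M/(n_e·A·√(4πDt)) · exp(−(x−vt)²/(4Dt)), with n_e·A the pore (flow) area.
Plume center vt = 0.0429 × 1210 = 51.909 m, so the well at 27.3 m is 24.609 m upgradient of the peak.
√(4πDt) = 41.63 m, giving peak height M/(n_e·A·√(4πDt)) = 161/(0.30 × 6.74 × 41.63) = 1.913 kg/m³.
(x−vt)²/(4Dt) = (-24.609)²/(4 × 0.114 × 1210) = 1.098; exp(−1.098) = 0.3335.
C = 1.913 × 0.3335 = 0.638 kg/m³.

0.638 kg/m³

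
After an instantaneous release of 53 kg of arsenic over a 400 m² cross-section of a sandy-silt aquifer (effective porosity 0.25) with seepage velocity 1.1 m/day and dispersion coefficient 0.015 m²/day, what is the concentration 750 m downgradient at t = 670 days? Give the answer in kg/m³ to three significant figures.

For an instantaneous plane source, C(x,t) = M/(n_e·A·√(4πDt)) · exp(−(x−vt)²/(4Dt)), with n_e·A the pore (flow) area.
Plume center vt = 1.1 × 670 = 737 m, so the well at 750 m is 13 m downgradient of the peak.
√(4πDt) = 11.24 m, giving peak height M/(n_e·A·√(4πDt)) = 53/(0.25 × 400 × 11.24) = 0.04715 kg/m³.
(x−vt)²/(4Dt) = (13)²/(4 × 0.015 × 670) = 4.204; exp(−4.204) = 0.01494.
C = 0.04715 × 0.01494 = 0.000704 kg/m³.

0.000704 kg/m³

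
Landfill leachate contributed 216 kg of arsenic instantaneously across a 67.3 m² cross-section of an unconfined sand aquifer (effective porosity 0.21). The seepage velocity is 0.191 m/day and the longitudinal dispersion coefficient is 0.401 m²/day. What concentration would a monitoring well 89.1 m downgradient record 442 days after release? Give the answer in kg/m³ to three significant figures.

0.314 kg/m³

For an instantaneous plane source, C(x,t) = M/(n_e·A·√(4πDt)) · exp(−(x−vt)²/(4Dt)), with n_e·A the pore (flow) area.
Plume center vt = 0.191 × 442 = 84.422 m, so the well at 89.1 m is 4.678 m downgradient of the peak.
√(4πDt) = 47.19 m, giving peak height M/(n_e·A·√(4πDt)) = 216/(0.21 × 67.3 × 47.19) = 0.3239 kg/m³.
(x−vt)²/(4Dt) = (4.678)²/(4 × 0.401 × 442) = 0.03087; exp(−0.03087) = 0.9696.
C = 0.3239 × 0.9696 = 0.314 kg/m³.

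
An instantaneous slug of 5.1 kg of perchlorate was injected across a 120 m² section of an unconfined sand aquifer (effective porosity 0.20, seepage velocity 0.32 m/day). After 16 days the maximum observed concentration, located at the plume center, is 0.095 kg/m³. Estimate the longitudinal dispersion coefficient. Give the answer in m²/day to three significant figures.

At the plume center C_max = M/(n_e·A·√(4πDt)), so D = M²/(4πt·(n_e·A·C_max)²).
n_e·A·C_max = 0.20 × 120 × 0.095 = 2.280 kg/m.
D = 5.1²/(4π × 16 × 2.280²) = 0.0249 m²/day.

0.0249 m²/day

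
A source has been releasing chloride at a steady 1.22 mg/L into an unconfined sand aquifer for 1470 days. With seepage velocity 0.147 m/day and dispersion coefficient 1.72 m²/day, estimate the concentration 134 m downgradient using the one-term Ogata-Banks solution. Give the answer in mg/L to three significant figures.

For a continuous step input, C/C₀ ≈ ½·erfc((x−vt)/(2√(Dt))).
vt = 0.147 × 1470 = 216.09 m and 2√(Dt) = 2√(1.72 × 1470) = 100.6 m.
Argument (x−vt)/(2√(Dt)) = (134 − 216.09)/100.6 = -0.8160; ½·erfc(-0.8160) = 0.8757.
C = 1.22 × 0.8757 = 1.07 mg/L.

1.07 mg/L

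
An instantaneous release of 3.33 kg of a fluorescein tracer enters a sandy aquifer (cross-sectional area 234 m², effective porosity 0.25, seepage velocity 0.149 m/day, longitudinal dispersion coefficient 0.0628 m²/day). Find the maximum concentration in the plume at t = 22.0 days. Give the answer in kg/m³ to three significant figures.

0.0137 kg/m³

The peak of an instantaneous 1D plume sits at x = vt; there the Gaussian factor is 1 and C_max = M/(n_e·A·√(4πDt)), where n_e·A is the pore area the mass is dissolved in.
√(4πDt) = √(4π × 0.0628 × 22.0) = 4.167 m, so C_max = 3.33/(0.25 × 234 × 4.167) = 0.0137 kg/m³.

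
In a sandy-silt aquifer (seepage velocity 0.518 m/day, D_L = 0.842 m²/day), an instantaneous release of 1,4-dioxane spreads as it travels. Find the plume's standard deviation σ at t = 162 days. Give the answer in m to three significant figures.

16.5 m

Dispersive spreading gives a Gaussian with σ² = 2Dt; advection only shifts the center.
σ = √(2 × 0.842 × 162) = 16.5 m.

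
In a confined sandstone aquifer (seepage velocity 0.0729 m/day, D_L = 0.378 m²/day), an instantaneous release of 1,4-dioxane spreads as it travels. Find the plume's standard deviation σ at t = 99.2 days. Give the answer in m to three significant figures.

8.66 m

Dispersive spreading gives a Gaussian with σ² = 2Dt; advection only shifts the center.
σ = √(2 × 0.378 × 99.2) = 8.66 m.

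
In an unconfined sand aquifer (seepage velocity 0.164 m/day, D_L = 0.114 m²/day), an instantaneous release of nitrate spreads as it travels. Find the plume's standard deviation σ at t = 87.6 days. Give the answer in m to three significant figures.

4.47 m

Dispersive spreading gives a Gaussian with σ² = 2Dt; advection only shifts the center.
σ = √(2 × 0.114 × 87.6) = 4.47 m.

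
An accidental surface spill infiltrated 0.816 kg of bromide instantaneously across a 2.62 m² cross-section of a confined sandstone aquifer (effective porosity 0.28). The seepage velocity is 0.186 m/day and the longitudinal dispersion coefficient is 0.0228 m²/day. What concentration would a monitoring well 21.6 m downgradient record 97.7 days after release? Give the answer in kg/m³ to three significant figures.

For an instantaneous plane source, C(x,t) = M/(n_e·A·√(4πDt)) · exp(−(x−vt)²/(4Dt)), with n_e·A the pore (flow) area.
Plume center vt = 0.186 × 97.7 = 18.1722 m, so the well at 21.6 m is 3.4278 m downgradient of the peak.
√(4πDt) = 5.291 m, giving peak height M/(n_e·A·√(4πDt)) = 0.816/(0.28 × 2.62 × 5.291) = 0.2102 kg/m³.
(x−vt)²/(4Dt) = (3.4278)²/(4 × 0.0228 × 97.7) = 1.319; exp(−1.319) = 0.2674.
C = 0.2102 × 0.2674 = 0.0562 kg/m³.

0.0562 kg/m³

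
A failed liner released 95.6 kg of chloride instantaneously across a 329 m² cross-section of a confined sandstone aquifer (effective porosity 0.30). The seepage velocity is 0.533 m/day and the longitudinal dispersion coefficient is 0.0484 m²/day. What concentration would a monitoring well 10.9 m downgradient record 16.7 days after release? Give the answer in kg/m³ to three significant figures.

0.0883 kg/m³

For an instantaneous plane source, C(x,t) = M/(n_e·A·√(4πDt)) · exp(−(x−vt)²/(4Dt)), with n_e·A the pore (flow) area.
Plume center vt = 0.533 × 16.7 = 8.9011 m, so the well at 10.9 m is 1.9989 m downgradient of the peak.
√(4πDt) = 3.187 m, giving peak height M/(n_e·A·√(4πDt)) = 95.6/(0.30 × 329 × 3.187) = 0.3039 kg/m³.
(x−vt)²/(4Dt) = (1.9989)²/(4 × 0.0484 × 16.7) = 1.236; exp(−1.236) = 0.2905.
C = 0.3039 × 0.2905 = 0.0883 kg/m³.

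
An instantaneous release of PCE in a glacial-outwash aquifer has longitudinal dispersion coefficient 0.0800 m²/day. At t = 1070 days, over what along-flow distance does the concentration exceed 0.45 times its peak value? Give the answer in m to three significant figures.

The plume is Gaussian with σ = √(2Dt) = √(2 × 0.0800 × 1070) = 13.08 m.
C/C_peak = exp(−Δx²/(2σ²)) = 0.45 ⇒ Δx = σ·√(−2 ln 0.45) = 13.08 × 1.264 = 16.53 m.
Width = 2Δx = 33.1 m.

33.1 m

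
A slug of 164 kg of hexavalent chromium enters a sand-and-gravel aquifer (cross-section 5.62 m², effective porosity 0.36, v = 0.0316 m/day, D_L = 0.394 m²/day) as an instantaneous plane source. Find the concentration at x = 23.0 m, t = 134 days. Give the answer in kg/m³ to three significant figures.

0.594 kg/m³

For an instantaneous plane source, C(x,t) = M/(n_e·A·√(4πDt)) · exp(−(x−vt)²/(4Dt)), with n_e·A the pore (flow) area.
Plume center vt = 0.0316 × 134 = 4.2344 m, so the well at 23.0 m is 18.7656 m downgradient of the peak.
√(4πDt) = 25.76 m, giving peak height M/(n_e·A·√(4πDt)) = 164/(0.36 × 5.62 × 25.76) = 3.147 kg/m³.
(x−vt)²/(4Dt) = (18.7656)²/(4 × 0.394 × 134) = 1.667; exp(−1.667) = 0.1888.
C = 3.147 × 0.1888 = 0.594 kg/m³.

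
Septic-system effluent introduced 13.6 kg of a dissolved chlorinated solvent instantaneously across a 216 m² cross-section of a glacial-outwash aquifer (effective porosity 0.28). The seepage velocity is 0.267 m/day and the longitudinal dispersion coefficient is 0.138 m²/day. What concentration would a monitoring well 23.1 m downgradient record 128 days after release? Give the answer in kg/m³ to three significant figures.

For an instantaneous plane source, C(x,t) = M/(n_e·A·√(4πDt)) · exp(−(x−vt)²/(4Dt)), with n_e·A the pore (flow) area.
Plume center vt = 0.267 × 128 = 34.176 m, so the well at 23.1 m is 11.076 m upgradient of the peak.
√(4πDt) = 14.90 m, giving peak height M/(n_e·A·√(4πDt)) = 13.6/(0.28 × 216 × 14.90) = 0.01509 kg/m³.
(x−vt)²/(4Dt) = (-11.076)²/(4 × 0.138 × 128) = 1.736; exp(−1.736) = 0.1762.
C = 0.01509 × 0.1762 = 0.00266 kg/m³.

0.00266 kg/m³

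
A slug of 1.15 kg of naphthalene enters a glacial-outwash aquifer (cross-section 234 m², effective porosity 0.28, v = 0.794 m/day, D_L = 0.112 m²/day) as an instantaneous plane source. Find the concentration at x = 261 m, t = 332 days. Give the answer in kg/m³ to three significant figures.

For an instantaneous plane source, C(x,t) = M/(n_e·A·√(4πDt)) · exp(−(x−vt)²/(4Dt)), with n_e·A the pore (flow) area.
Plume center vt = 0.794 × 332 = 263.608 m, so the well at 261 m is 2.608 m upgradient of the peak.
√(4πDt) = 21.62 m, giving peak height M/(n_e·A·√(4πDt)) = 1.15/(0.28 × 234 × 21.62) = 0.0008118 kg/m³.
(x−vt)²/(4Dt) = (-2.608)²/(4 × 0.112 × 332) = 0.04573; exp(−0.04573) = 0.9553.
C = 0.0008118 × 0.9553 = 0.000776 kg/m³.

0.000776 kg/m³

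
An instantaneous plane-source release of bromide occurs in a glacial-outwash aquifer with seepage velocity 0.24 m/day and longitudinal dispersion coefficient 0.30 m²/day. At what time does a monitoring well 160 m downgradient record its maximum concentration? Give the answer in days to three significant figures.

For the 1D instantaneous-source solution, setting ∂C/∂t = 0 at fixed x gives v²t² + 2Dt − x² = 0, so t = (√(D² + v²x²) − D)/v².
√(D² + v²x²) = √(0.30² + 0.24² × 160²) = 38.40; v² = 0.0576.
t = (38.40 − 0.30)/0.0576 = 661 days (vs. the pure-advection estimate x/v = 667 d).

661 days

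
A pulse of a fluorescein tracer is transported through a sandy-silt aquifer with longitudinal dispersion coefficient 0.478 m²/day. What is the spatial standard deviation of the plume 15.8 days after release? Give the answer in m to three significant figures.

Dispersive spreading gives a Gaussian with σ² = 2Dt; advection only shifts the center.
σ = √(2 × 0.478 × 15.8) = 3.89 m.

3.89 m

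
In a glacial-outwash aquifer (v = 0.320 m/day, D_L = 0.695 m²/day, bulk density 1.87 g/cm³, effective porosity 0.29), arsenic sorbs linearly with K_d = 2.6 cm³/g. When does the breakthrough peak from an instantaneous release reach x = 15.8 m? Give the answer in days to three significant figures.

Retardation factor R = 1 + ρ_b·K_d/n = 1 + 1.87 × 2.6/0.29 = 17.77.
Sorption retards both mechanisms: v_R = v/R = 0.01801 m/day, D_R = D/R = 0.03911 m²/day.
Peak time from v_R²t² + 2D_R t − x² = 0: t = (√(D_R² + v_R²x²) − D_R)/v_R².
√(D_R² + v_R²x²) = √(0.03911² + 0.01801² × 15.8²) = 0.2872; v_R² = 0.0003244.
t = (0.2872 − 0.03911)/0.0003244 = 765 days.

765 days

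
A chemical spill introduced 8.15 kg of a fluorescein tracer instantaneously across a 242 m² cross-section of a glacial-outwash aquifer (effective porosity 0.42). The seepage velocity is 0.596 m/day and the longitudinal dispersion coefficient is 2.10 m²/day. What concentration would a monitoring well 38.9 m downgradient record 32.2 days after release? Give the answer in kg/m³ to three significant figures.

For an instantaneous plane source, C(x,t) = M/(n_e·A·√(4πDt)) · exp(−(x−vt)²/(4Dt)), with n_e·A the pore (flow) area.
Plume center vt = 0.596 × 32.2 = 19.1912 m, so the well at 38.9 m is 19.7088 m downgradient of the peak.
√(4πDt) = 29.15 m, giving peak height M/(n_e·A·√(4πDt)) = 8.15/(0.42 × 242 × 29.15) = 0.002751 kg/m³.
(x−vt)²/(4Dt) = (19.7088)²/(4 × 2.10 × 32.2) = 1.436; exp(−1.436) = 0.2379.
C = 0.002751 × 0.2379 = 0.000654 kg/m³.

0.000654 kg/m³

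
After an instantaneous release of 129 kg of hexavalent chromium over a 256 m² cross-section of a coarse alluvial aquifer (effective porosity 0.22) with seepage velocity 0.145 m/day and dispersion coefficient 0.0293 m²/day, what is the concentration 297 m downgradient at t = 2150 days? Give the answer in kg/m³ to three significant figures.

0.0343 kg/m³

For an instantaneous plane source, C(x,t) = M/(n_e·A·√(4πDt)) · exp(−(x−vt)²/(4Dt)), with n_e·A the pore (flow) area.
Plume center vt = 0.145 × 2150 = 311.75 m, so the well at 297 m is 14.75 m upgradient of the peak.
√(4πDt) = 28.14 m, giving peak height M/(n_e·A·√(4πDt)) = 129/(0.22 × 256 × 28.14) = 0.08140 kg/m³.
(x−vt)²/(4Dt) = (-14.75)²/(4 × 0.0293 × 2150) = 0.8634; exp(−0.8634) = 0.4217.
C = 0.08140 × 0.4217 = 0.0343 kg/m³.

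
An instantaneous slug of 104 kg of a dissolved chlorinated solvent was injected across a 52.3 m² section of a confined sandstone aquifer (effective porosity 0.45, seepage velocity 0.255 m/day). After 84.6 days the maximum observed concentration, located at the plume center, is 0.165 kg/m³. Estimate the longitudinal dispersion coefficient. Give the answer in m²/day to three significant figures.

At the plume center C_max = M/(n_e·A·√(4πDt)), so D = M²/(4πt·(n_e·A·C_max)²).
n_e·A·C_max = 0.45 × 52.3 × 0.165 = 3.883 kg/m.
D = 104²/(4π × 84.6 × 3.883²) = 0.675 m²/day.

0.675 m²/day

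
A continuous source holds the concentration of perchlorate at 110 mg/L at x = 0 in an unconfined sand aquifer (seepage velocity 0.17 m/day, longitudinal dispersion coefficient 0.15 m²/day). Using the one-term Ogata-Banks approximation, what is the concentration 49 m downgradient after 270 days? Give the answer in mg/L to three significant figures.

For a continuous step input, C/C₀ ≈ ½·erfc((x−vt)/(2√(Dt))).
vt = 0.17 × 270 = 45.9 m and 2√(Dt) = 2√(0.15 × 270) = 12.73 m.
Argument (x−vt)/(2√(Dt)) = (49 − 45.9)/12.73 = 0.2435; ½·erfc(0.2435) = 0.3653.
C = 110 × 0.3653 = 40.2 mg/L.

40.2 mg/L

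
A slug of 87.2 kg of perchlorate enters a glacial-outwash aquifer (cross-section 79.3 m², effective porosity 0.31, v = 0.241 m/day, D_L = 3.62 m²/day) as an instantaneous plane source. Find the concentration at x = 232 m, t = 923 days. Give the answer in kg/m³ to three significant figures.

0.0172 kg/m³

For an instantaneous plane source, C(x,t) = M/(n_e·A·√(4πDt)) · exp(−(x−vt)²/(4Dt)), with n_e·A the pore (flow) area.
Plume center vt = 0.241 × 923 = 222.443 m, so the well at 232 m is 9.557 m downgradient of the peak.
√(4πDt) = 204.9 m, giving peak height M/(n_e·A·√(4πDt)) = 87.2/(0.31 × 79.3 × 204.9) = 0.01731 kg/m³.
(x−vt)²/(4Dt) = (9.557)²/(4 × 3.62 × 923) = 0.006834; exp(−0.006834) = 0.9932.
C = 0.01731 × 0.9932 = 0.0172 kg/m³.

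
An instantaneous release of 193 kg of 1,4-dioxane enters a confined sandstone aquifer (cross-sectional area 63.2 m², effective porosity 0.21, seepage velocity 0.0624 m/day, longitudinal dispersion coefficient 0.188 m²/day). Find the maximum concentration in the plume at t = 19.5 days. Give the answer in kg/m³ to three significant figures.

The peak of an instantaneous 1D plume sits at x = vt; there the Gaussian factor is 1 and C_max = M/(n_e·A·√(4πDt)), where n_e·A is the pore area the mass is dissolved in.
√(4πDt) = √(4π × 0.188 × 19.5) = 6.787 m, so C_max = 193/(0.21 × 63.2 × 6.787) = 2.14 kg/m³.

2.14 kg/m³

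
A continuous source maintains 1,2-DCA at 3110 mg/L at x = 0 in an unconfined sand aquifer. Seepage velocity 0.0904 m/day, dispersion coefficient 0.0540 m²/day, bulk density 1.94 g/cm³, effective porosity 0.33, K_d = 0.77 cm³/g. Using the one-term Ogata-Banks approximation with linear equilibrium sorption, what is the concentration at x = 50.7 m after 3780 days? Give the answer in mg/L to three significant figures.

2810 mg/L

Retardation factor R = 1 + ρ_b·K_d/n = 1 + 1.94 × 0.77/0.33 = 5.527.
Sorption retards both mechanisms: v_R = v/R = 0.01636 m/day, D_R = D/R = 0.009770 m²/day.
v_R·t = 0.01636 × 3780 = 61.8408 m; 2√(D_R t) = 12.15 m; argument = (50.7 − 61.8408)/12.15 = -0.9169.
C = C₀ × ½·erfc(-0.9169) = 3110 × 0.9026 = 2810 mg/L.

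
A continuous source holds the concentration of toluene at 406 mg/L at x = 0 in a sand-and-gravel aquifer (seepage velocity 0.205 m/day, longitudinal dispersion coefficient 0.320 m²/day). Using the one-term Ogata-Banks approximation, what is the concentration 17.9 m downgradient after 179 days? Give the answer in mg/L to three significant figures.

For a continuous step input, C/C₀ ≈ ½·erfc((x−vt)/(2√(Dt))).
vt = 0.205 × 179 = 36.695 m and 2√(Dt) = 2√(0.320 × 179) = 15.14 m.
Argument (x−vt)/(2√(Dt)) = (17.9 − 36.695)/15.14 = -1.241; ½·erfc(-1.241) = 0.9604.
C = 406 × 0.9604 = 390 mg/L.

390 mg/L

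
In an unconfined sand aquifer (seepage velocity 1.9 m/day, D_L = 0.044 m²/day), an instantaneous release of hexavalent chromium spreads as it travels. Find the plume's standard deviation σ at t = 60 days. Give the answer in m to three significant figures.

2.30 m

Dispersive spreading gives a Gaussian with σ² = 2Dt; advection only shifts the center.
σ = √(2 × 0.044 × 60) = 2.30 m.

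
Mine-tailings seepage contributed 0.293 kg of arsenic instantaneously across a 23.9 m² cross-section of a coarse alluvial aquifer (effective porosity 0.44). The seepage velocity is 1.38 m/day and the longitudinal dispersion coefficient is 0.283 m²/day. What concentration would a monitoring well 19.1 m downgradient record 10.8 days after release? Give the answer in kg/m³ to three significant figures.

0.00107 kg/m³

For an instantaneous plane source, C(x,t) = M/(n_e·A·√(4πDt)) · exp(−(x−vt)²/(4Dt)), with n_e·A the pore (flow) area.
Plume center vt = 1.38 × 10.8 = 14.904 m, so the well at 19.1 m is 4.196 m downgradient of the peak.
√(4πDt) = 6.197 m, giving peak height M/(n_e·A·√(4πDt)) = 0.293/(0.44 × 23.9 × 6.197) = 0.004496 kg/m³.
(x−vt)²/(4Dt) = (4.196)²/(4 × 0.283 × 10.8) = 1.440; exp(−1.440) = 0.2369.
C = 0.004496 × 0.2369 = 0.00107 kg/m³.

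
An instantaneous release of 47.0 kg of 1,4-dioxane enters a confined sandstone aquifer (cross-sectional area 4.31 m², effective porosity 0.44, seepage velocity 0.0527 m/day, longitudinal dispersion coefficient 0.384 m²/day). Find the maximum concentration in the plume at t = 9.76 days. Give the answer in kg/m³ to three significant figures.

3.61 kg/m³

The peak of an instantaneous 1D plume sits at x = vt; there the Gaussian factor is 1 and C_max = M/(n_e·A·√(4πDt)), where n_e·A is the pore area the mass is dissolved in.
√(4πDt) = √(4π × 0.384 × 9.76) = 6.863 m, so C_max = 47.0/(0.44 × 4.31 × 6.863) = 3.61 kg/m³.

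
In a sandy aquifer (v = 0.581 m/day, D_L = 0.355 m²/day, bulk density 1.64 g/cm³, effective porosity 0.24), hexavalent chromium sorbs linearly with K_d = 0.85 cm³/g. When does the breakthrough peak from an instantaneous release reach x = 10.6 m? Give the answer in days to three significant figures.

Retardation factor R = 1 + ρ_b·K_d/n = 1 + 1.64 × 0.85/0.24 = 6.808.
Sorption retards both mechanisms: v_R = v/R = 0.08534 m/day, D_R = D/R = 0.05214 m²/day.
Peak time from v_R²t² + 2D_R t − x² = 0: t = (√(D_R² + v_R²x²) − D_R)/v_R².
√(D_R² + v_R²x²) = √(0.05214² + 0.08534² × 10.6²) = 0.9061; v_R² = 0.007283.
t = (0.9061 − 0.05214)/0.007283 = 117 days.

117 days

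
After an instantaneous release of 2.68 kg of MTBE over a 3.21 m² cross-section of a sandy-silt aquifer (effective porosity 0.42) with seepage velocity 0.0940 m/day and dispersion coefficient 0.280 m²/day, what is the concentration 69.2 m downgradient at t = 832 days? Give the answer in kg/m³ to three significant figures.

0.0337 kg/m³

For an instantaneous plane source, C(x,t) = M/(n_e·A·√(4πDt)) · exp(−(x−vt)²/(4Dt)), with n_e·A the pore (flow) area.
Plume center vt = 0.0940 × 832 = 78.208 m, so the well at 69.2 m is 9.008 m upgradient of the peak.
√(4πDt) = 54.11 m, giving peak height M/(n_e·A·√(4πDt)) = 2.68/(0.42 × 3.21 × 54.11) = 0.03674 kg/m³.
(x−vt)²/(4Dt) = (-9.008)²/(4 × 0.280 × 832) = 0.08708; exp(−0.08708) = 0.9166.
C = 0.03674 × 0.9166 = 0.0337 kg/m³.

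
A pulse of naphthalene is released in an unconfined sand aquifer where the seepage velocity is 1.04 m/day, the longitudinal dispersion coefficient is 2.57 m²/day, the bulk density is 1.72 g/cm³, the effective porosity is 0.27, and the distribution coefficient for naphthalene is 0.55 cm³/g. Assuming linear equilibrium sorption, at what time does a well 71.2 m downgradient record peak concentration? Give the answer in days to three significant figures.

298 days

Retardation factor R = 1 + ρ_b·K_d/n = 1 + 1.72 × 0.55/0.27 = 4.504.
Sorption retards both mechanisms: v_R = v/R = 0.2309 m/day, D_R = D/R = 0.5706 m²/day.
Peak time from v_R²t² + 2D_R t − x² = 0: t = (√(D_R² + v_R²x²) − D_R)/v_R².
√(D_R² + v_R²x²) = √(0.5706² + 0.2309² × 71.2²) = 16.45; v_R² = 0.05331.
t = (16.45 − 0.5706)/0.05331 = 298 days.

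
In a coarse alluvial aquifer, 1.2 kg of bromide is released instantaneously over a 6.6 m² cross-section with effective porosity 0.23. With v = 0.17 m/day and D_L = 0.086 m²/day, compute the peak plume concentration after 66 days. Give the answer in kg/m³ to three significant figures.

0.0936 kg/m³

The peak of an instantaneous 1D plume sits at x = vt; there the Gaussian factor is 1 and C_max = M/(n_e·A·√(4πDt)), where n_e·A is the pore area the mass is dissolved in.
√(4πDt) = √(4π × 0.086 × 66) = 8.446 m, so C_max = 1.2/(0.23 × 6.6 × 8.446) = 0.0936 kg/m³.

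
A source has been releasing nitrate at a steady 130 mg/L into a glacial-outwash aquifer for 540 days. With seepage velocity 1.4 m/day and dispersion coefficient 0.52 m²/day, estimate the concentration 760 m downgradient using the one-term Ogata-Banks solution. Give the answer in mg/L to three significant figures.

56.3 mg/L

For a continuous step input, C/C₀ ≈ ½·erfc((x−vt)/(2√(Dt))).
vt = 1.4 × 540 = 756 m and 2√(Dt) = 2√(0.52 × 540) = 33.51 m.
Argument (x−vt)/(2√(Dt)) = (760 − 756)/33.51 = 0.1194; ½·erfc(0.1194) = 0.4330.
C = 130 × 0.4330 = 56.3 mg/L.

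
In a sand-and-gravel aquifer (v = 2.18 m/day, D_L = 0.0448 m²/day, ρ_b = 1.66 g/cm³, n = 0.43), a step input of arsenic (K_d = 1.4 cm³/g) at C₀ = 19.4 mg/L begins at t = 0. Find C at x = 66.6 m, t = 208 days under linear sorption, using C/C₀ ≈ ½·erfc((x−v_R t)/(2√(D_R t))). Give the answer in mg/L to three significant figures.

Retardation factor R = 1 + ρ_b·K_d/n = 1 + 1.66 × 1.4/0.43 = 6.405.
Sorption retards both mechanisms: v_R = v/R = 0.3404 m/day, D_R = D/R = 0.006995 m²/day.
v_R·t = 0.3404 × 208 = 70.8032 m; 2√(D_R t) = 2.412 m; argument = (66.6 − 70.8032)/2.412 = -1.743.
C = C₀ × ½·erfc(-1.743) = 19.4 × 0.9931 = 19.3 mg/L.

19.3 mg/L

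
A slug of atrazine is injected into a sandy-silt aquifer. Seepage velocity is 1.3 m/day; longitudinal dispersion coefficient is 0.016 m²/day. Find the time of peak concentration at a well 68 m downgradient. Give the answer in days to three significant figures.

52.3 days

For the 1D instantaneous-source solution, setting ∂C/∂t = 0 at fixed x gives v²t² + 2Dt − x² = 0, so t = (√(D² + v²x²) − D)/v².
√(D² + v²x²) = √(0.016² + 1.3² × 68²) = 88.40; v² = 1.69.
t = (88.40 − 0.016)/1.69 = 52.3 days (vs. the pure-advection estimate x/v = 52.3 d).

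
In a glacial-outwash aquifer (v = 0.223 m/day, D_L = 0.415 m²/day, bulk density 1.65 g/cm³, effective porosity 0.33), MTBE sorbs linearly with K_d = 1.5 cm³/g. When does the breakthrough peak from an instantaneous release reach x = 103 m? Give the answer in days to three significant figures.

3860 days

Retardation factor R = 1 + ρ_b·K_d/n = 1 + 1.65 × 1.5/0.33 = 8.500.
Sorption retards both mechanisms: v_R = v/R = 0.02624 m/day, D_R = D/R = 0.04882 m²/day.
Peak time from v_R²t² + 2D_R t − x² = 0: t = (√(D_R² + v_R²x²) − D_R)/v_R².
√(D_R² + v_R²x²) = √(0.04882² + 0.02624² × 103²) = 2.703; v_R² = 0.0006885.
t = (2.703 − 0.04882)/0.0006885 = 3860 days.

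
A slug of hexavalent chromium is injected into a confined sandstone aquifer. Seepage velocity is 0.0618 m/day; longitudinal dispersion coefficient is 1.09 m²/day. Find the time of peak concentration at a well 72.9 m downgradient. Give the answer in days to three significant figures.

For the 1D instantaneous-source solution, setting ∂C/∂t = 0 at fixed x gives v²t² + 2Dt − x² = 0, so t = (√(D² + v²x²) − D)/v².
√(D² + v²x²) = √(1.09² + 0.0618² × 72.9²) = 4.635; v² = 0.00381924.
t = (4.635 − 1.09)/0.00381924 = 928 days (vs. the pure-advection estimate x/v = 1180 d).

928 days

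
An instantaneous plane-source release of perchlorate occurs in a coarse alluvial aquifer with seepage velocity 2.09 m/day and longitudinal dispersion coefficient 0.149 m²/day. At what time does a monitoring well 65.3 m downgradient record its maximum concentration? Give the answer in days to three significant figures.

For the 1D instantaneous-source solution, setting ∂C/∂t = 0 at fixed x gives v²t² + 2Dt − x² = 0, so t = (√(D² + v²x²) − D)/v².
√(D² + v²x²) = √(0.149² + 2.09² × 65.3²) = 136.5; v² = 4.3681.
t = (136.5 − 0.149)/4.3681 = 31.2 days (vs. the pure-advection estimate x/v = 31.2 d).

31.2 days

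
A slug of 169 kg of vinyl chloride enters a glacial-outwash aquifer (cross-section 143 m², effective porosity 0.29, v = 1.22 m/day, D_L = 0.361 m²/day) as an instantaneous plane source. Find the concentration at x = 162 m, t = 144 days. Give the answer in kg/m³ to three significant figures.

0.0648 kg/m³

For an instantaneous plane source, C(x,t) = M/(n_e·A·√(4πDt)) · exp(−(x−vt)²/(4Dt)), with n_e·A the pore (flow) area.
Plume center vt = 1.22 × 144 = 175.68 m, so the well at 162 m is 13.68 m upgradient of the peak.
√(4πDt) = 25.56 m, giving peak height M/(n_e·A·√(4πDt)) = 169/(0.29 × 143 × 25.56) = 0.1594 kg/m³.
(x−vt)²/(4Dt) = (-13.68)²/(4 × 0.361 × 144) = 0.9000; exp(−0.9000) = 0.4066.
C = 0.1594 × 0.4066 = 0.0648 kg/m³.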